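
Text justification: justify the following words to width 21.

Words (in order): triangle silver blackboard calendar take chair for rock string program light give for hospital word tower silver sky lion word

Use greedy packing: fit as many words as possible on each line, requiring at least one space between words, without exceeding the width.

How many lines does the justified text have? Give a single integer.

Answer: 7

Derivation:
Line 1: ['triangle', 'silver'] (min_width=15, slack=6)
Line 2: ['blackboard', 'calendar'] (min_width=19, slack=2)
Line 3: ['take', 'chair', 'for', 'rock'] (min_width=19, slack=2)
Line 4: ['string', 'program', 'light'] (min_width=20, slack=1)
Line 5: ['give', 'for', 'hospital'] (min_width=17, slack=4)
Line 6: ['word', 'tower', 'silver', 'sky'] (min_width=21, slack=0)
Line 7: ['lion', 'word'] (min_width=9, slack=12)
Total lines: 7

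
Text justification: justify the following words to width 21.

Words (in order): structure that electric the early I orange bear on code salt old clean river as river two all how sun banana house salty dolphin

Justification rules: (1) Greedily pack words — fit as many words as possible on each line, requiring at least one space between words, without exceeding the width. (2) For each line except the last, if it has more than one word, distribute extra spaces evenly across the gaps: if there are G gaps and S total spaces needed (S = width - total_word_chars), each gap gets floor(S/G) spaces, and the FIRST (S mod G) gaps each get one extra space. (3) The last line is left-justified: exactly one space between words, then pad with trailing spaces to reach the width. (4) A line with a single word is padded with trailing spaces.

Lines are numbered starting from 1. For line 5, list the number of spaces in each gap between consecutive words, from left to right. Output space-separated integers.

Answer: 2 1 1 1

Derivation:
Line 1: ['structure', 'that'] (min_width=14, slack=7)
Line 2: ['electric', 'the', 'early', 'I'] (min_width=20, slack=1)
Line 3: ['orange', 'bear', 'on', 'code'] (min_width=19, slack=2)
Line 4: ['salt', 'old', 'clean', 'river'] (min_width=20, slack=1)
Line 5: ['as', 'river', 'two', 'all', 'how'] (min_width=20, slack=1)
Line 6: ['sun', 'banana', 'house'] (min_width=16, slack=5)
Line 7: ['salty', 'dolphin'] (min_width=13, slack=8)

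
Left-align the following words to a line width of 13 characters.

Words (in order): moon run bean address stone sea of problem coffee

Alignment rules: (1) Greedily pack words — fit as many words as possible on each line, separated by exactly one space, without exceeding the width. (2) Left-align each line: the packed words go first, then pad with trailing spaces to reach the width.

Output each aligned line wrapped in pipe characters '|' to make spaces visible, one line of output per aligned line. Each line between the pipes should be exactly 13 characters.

Answer: |moon run bean|
|address stone|
|sea of       |
|problem      |
|coffee       |

Derivation:
Line 1: ['moon', 'run', 'bean'] (min_width=13, slack=0)
Line 2: ['address', 'stone'] (min_width=13, slack=0)
Line 3: ['sea', 'of'] (min_width=6, slack=7)
Line 4: ['problem'] (min_width=7, slack=6)
Line 5: ['coffee'] (min_width=6, slack=7)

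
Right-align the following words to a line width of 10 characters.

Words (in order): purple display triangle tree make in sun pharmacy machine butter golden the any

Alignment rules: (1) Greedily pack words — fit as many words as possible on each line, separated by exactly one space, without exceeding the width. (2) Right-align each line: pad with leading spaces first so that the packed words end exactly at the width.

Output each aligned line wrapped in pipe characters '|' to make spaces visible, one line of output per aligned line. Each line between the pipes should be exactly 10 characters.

Answer: |    purple|
|   display|
|  triangle|
| tree make|
|    in sun|
|  pharmacy|
|   machine|
|    butter|
|golden the|
|       any|

Derivation:
Line 1: ['purple'] (min_width=6, slack=4)
Line 2: ['display'] (min_width=7, slack=3)
Line 3: ['triangle'] (min_width=8, slack=2)
Line 4: ['tree', 'make'] (min_width=9, slack=1)
Line 5: ['in', 'sun'] (min_width=6, slack=4)
Line 6: ['pharmacy'] (min_width=8, slack=2)
Line 7: ['machine'] (min_width=7, slack=3)
Line 8: ['butter'] (min_width=6, slack=4)
Line 9: ['golden', 'the'] (min_width=10, slack=0)
Line 10: ['any'] (min_width=3, slack=7)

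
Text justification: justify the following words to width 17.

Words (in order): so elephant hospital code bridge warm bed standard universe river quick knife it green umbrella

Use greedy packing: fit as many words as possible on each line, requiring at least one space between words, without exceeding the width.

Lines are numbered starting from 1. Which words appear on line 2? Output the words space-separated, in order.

Line 1: ['so', 'elephant'] (min_width=11, slack=6)
Line 2: ['hospital', 'code'] (min_width=13, slack=4)
Line 3: ['bridge', 'warm', 'bed'] (min_width=15, slack=2)
Line 4: ['standard', 'universe'] (min_width=17, slack=0)
Line 5: ['river', 'quick', 'knife'] (min_width=17, slack=0)
Line 6: ['it', 'green', 'umbrella'] (min_width=17, slack=0)

Answer: hospital code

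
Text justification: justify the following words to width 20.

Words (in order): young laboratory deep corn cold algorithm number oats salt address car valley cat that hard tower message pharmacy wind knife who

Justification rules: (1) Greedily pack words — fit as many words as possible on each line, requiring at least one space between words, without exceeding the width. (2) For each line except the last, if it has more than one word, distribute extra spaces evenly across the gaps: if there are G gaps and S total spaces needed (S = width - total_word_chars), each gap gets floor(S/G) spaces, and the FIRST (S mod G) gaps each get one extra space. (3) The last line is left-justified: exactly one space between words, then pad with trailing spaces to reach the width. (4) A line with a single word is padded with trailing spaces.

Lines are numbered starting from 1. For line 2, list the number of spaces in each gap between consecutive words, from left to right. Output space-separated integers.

Answer: 4 4

Derivation:
Line 1: ['young', 'laboratory'] (min_width=16, slack=4)
Line 2: ['deep', 'corn', 'cold'] (min_width=14, slack=6)
Line 3: ['algorithm', 'number'] (min_width=16, slack=4)
Line 4: ['oats', 'salt', 'address'] (min_width=17, slack=3)
Line 5: ['car', 'valley', 'cat', 'that'] (min_width=19, slack=1)
Line 6: ['hard', 'tower', 'message'] (min_width=18, slack=2)
Line 7: ['pharmacy', 'wind', 'knife'] (min_width=19, slack=1)
Line 8: ['who'] (min_width=3, slack=17)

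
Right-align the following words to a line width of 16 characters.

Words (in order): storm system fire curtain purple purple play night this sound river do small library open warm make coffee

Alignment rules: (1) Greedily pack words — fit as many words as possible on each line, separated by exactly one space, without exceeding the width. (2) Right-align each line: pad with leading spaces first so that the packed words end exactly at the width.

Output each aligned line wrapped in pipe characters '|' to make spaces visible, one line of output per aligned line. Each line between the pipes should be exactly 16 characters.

Line 1: ['storm', 'system'] (min_width=12, slack=4)
Line 2: ['fire', 'curtain'] (min_width=12, slack=4)
Line 3: ['purple', 'purple'] (min_width=13, slack=3)
Line 4: ['play', 'night', 'this'] (min_width=15, slack=1)
Line 5: ['sound', 'river', 'do'] (min_width=14, slack=2)
Line 6: ['small', 'library'] (min_width=13, slack=3)
Line 7: ['open', 'warm', 'make'] (min_width=14, slack=2)
Line 8: ['coffee'] (min_width=6, slack=10)

Answer: |    storm system|
|    fire curtain|
|   purple purple|
| play night this|
|  sound river do|
|   small library|
|  open warm make|
|          coffee|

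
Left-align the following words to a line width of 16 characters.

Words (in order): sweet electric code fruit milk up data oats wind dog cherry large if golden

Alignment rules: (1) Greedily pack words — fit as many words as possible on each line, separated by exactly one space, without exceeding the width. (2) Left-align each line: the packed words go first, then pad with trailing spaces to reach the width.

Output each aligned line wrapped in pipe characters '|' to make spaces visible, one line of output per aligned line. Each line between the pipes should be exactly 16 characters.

Line 1: ['sweet', 'electric'] (min_width=14, slack=2)
Line 2: ['code', 'fruit', 'milk'] (min_width=15, slack=1)
Line 3: ['up', 'data', 'oats'] (min_width=12, slack=4)
Line 4: ['wind', 'dog', 'cherry'] (min_width=15, slack=1)
Line 5: ['large', 'if', 'golden'] (min_width=15, slack=1)

Answer: |sweet electric  |
|code fruit milk |
|up data oats    |
|wind dog cherry |
|large if golden |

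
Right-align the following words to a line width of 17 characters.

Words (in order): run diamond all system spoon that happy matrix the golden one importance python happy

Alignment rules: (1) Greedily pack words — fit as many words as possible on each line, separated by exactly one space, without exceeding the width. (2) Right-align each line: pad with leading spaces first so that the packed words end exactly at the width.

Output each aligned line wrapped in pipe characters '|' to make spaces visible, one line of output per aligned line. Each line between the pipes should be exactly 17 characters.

Answer: |  run diamond all|
|system spoon that|
| happy matrix the|
|       golden one|
|importance python|
|            happy|

Derivation:
Line 1: ['run', 'diamond', 'all'] (min_width=15, slack=2)
Line 2: ['system', 'spoon', 'that'] (min_width=17, slack=0)
Line 3: ['happy', 'matrix', 'the'] (min_width=16, slack=1)
Line 4: ['golden', 'one'] (min_width=10, slack=7)
Line 5: ['importance', 'python'] (min_width=17, slack=0)
Line 6: ['happy'] (min_width=5, slack=12)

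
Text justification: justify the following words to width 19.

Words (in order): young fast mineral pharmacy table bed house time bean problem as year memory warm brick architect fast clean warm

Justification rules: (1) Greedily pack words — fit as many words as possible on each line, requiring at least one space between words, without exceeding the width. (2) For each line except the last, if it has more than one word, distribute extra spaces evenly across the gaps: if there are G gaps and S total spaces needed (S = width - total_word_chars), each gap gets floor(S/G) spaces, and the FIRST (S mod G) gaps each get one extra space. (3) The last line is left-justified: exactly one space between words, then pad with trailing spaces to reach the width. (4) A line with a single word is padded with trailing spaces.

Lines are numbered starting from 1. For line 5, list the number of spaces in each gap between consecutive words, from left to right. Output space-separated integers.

Line 1: ['young', 'fast', 'mineral'] (min_width=18, slack=1)
Line 2: ['pharmacy', 'table', 'bed'] (min_width=18, slack=1)
Line 3: ['house', 'time', 'bean'] (min_width=15, slack=4)
Line 4: ['problem', 'as', 'year'] (min_width=15, slack=4)
Line 5: ['memory', 'warm', 'brick'] (min_width=17, slack=2)
Line 6: ['architect', 'fast'] (min_width=14, slack=5)
Line 7: ['clean', 'warm'] (min_width=10, slack=9)

Answer: 2 2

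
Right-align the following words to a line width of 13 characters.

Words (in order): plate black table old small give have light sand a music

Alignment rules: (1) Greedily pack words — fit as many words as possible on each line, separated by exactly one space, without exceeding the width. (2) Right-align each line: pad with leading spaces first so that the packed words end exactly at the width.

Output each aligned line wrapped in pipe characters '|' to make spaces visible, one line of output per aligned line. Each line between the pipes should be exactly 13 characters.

Line 1: ['plate', 'black'] (min_width=11, slack=2)
Line 2: ['table', 'old'] (min_width=9, slack=4)
Line 3: ['small', 'give'] (min_width=10, slack=3)
Line 4: ['have', 'light'] (min_width=10, slack=3)
Line 5: ['sand', 'a', 'music'] (min_width=12, slack=1)

Answer: |  plate black|
|    table old|
|   small give|
|   have light|
| sand a music|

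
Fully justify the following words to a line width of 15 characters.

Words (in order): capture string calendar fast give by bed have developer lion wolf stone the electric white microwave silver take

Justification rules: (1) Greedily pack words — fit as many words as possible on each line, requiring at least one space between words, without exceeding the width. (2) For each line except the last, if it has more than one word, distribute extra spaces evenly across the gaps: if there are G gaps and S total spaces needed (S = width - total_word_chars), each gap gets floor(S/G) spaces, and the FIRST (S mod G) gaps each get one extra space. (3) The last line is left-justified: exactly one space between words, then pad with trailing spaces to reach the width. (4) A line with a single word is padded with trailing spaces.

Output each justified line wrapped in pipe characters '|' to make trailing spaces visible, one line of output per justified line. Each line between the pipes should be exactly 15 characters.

Line 1: ['capture', 'string'] (min_width=14, slack=1)
Line 2: ['calendar', 'fast'] (min_width=13, slack=2)
Line 3: ['give', 'by', 'bed'] (min_width=11, slack=4)
Line 4: ['have', 'developer'] (min_width=14, slack=1)
Line 5: ['lion', 'wolf', 'stone'] (min_width=15, slack=0)
Line 6: ['the', 'electric'] (min_width=12, slack=3)
Line 7: ['white', 'microwave'] (min_width=15, slack=0)
Line 8: ['silver', 'take'] (min_width=11, slack=4)

Answer: |capture  string|
|calendar   fast|
|give   by   bed|
|have  developer|
|lion wolf stone|
|the    electric|
|white microwave|
|silver take    |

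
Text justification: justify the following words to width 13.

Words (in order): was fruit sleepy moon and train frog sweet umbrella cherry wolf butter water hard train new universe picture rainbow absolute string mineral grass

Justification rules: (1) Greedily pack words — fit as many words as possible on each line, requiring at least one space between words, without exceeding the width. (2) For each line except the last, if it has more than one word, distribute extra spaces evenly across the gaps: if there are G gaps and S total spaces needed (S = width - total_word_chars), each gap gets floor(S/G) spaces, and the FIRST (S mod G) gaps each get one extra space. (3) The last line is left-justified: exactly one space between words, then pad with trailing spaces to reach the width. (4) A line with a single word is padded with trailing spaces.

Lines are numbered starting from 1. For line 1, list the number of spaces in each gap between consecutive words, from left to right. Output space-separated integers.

Line 1: ['was', 'fruit'] (min_width=9, slack=4)
Line 2: ['sleepy', 'moon'] (min_width=11, slack=2)
Line 3: ['and', 'train'] (min_width=9, slack=4)
Line 4: ['frog', 'sweet'] (min_width=10, slack=3)
Line 5: ['umbrella'] (min_width=8, slack=5)
Line 6: ['cherry', 'wolf'] (min_width=11, slack=2)
Line 7: ['butter', 'water'] (min_width=12, slack=1)
Line 8: ['hard', 'train'] (min_width=10, slack=3)
Line 9: ['new', 'universe'] (min_width=12, slack=1)
Line 10: ['picture'] (min_width=7, slack=6)
Line 11: ['rainbow'] (min_width=7, slack=6)
Line 12: ['absolute'] (min_width=8, slack=5)
Line 13: ['string'] (min_width=6, slack=7)
Line 14: ['mineral', 'grass'] (min_width=13, slack=0)

Answer: 5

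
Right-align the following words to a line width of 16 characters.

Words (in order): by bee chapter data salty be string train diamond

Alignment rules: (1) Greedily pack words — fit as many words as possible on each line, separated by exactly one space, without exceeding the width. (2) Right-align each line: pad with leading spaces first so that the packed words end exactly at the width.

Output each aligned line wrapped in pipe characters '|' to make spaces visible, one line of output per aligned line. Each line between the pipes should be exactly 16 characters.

Answer: |  by bee chapter|
|   data salty be|
|    string train|
|         diamond|

Derivation:
Line 1: ['by', 'bee', 'chapter'] (min_width=14, slack=2)
Line 2: ['data', 'salty', 'be'] (min_width=13, slack=3)
Line 3: ['string', 'train'] (min_width=12, slack=4)
Line 4: ['diamond'] (min_width=7, slack=9)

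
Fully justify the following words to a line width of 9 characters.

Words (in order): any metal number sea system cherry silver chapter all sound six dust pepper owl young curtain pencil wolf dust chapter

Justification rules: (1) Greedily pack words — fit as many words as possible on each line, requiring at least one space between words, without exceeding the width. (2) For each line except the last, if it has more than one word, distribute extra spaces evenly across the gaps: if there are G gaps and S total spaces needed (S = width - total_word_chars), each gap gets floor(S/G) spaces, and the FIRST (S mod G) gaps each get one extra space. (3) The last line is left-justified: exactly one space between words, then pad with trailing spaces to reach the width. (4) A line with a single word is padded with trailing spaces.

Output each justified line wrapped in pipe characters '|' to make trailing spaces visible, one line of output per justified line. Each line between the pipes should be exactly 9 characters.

Answer: |any metal|
|number   |
|sea      |
|system   |
|cherry   |
|silver   |
|chapter  |
|all sound|
|six  dust|
|pepper   |
|owl young|
|curtain  |
|pencil   |
|wolf dust|
|chapter  |

Derivation:
Line 1: ['any', 'metal'] (min_width=9, slack=0)
Line 2: ['number'] (min_width=6, slack=3)
Line 3: ['sea'] (min_width=3, slack=6)
Line 4: ['system'] (min_width=6, slack=3)
Line 5: ['cherry'] (min_width=6, slack=3)
Line 6: ['silver'] (min_width=6, slack=3)
Line 7: ['chapter'] (min_width=7, slack=2)
Line 8: ['all', 'sound'] (min_width=9, slack=0)
Line 9: ['six', 'dust'] (min_width=8, slack=1)
Line 10: ['pepper'] (min_width=6, slack=3)
Line 11: ['owl', 'young'] (min_width=9, slack=0)
Line 12: ['curtain'] (min_width=7, slack=2)
Line 13: ['pencil'] (min_width=6, slack=3)
Line 14: ['wolf', 'dust'] (min_width=9, slack=0)
Line 15: ['chapter'] (min_width=7, slack=2)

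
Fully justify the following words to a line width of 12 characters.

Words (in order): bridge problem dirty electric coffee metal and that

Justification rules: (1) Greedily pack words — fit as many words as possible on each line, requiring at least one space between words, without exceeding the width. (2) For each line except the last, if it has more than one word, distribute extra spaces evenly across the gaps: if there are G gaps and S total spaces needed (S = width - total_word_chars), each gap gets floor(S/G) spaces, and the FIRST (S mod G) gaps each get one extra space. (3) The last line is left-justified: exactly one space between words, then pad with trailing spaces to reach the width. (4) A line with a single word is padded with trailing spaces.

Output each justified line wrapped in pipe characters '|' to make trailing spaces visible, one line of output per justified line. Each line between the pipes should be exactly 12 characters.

Answer: |bridge      |
|problem     |
|dirty       |
|electric    |
|coffee metal|
|and that    |

Derivation:
Line 1: ['bridge'] (min_width=6, slack=6)
Line 2: ['problem'] (min_width=7, slack=5)
Line 3: ['dirty'] (min_width=5, slack=7)
Line 4: ['electric'] (min_width=8, slack=4)
Line 5: ['coffee', 'metal'] (min_width=12, slack=0)
Line 6: ['and', 'that'] (min_width=8, slack=4)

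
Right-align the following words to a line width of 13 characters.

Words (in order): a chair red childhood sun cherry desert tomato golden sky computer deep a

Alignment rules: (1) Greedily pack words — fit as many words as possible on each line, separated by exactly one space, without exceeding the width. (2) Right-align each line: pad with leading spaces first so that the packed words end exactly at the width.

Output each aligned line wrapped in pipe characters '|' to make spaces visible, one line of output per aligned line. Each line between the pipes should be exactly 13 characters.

Line 1: ['a', 'chair', 'red'] (min_width=11, slack=2)
Line 2: ['childhood', 'sun'] (min_width=13, slack=0)
Line 3: ['cherry', 'desert'] (min_width=13, slack=0)
Line 4: ['tomato', 'golden'] (min_width=13, slack=0)
Line 5: ['sky', 'computer'] (min_width=12, slack=1)
Line 6: ['deep', 'a'] (min_width=6, slack=7)

Answer: |  a chair red|
|childhood sun|
|cherry desert|
|tomato golden|
| sky computer|
|       deep a|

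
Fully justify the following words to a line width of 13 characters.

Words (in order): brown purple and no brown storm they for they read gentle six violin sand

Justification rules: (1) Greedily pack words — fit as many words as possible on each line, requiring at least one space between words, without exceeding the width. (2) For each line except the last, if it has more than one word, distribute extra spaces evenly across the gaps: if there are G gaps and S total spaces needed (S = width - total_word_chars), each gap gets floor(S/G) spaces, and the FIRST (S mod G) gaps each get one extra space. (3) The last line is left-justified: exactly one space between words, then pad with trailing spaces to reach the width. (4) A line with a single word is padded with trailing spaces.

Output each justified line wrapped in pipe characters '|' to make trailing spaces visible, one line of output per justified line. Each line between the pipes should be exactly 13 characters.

Line 1: ['brown', 'purple'] (min_width=12, slack=1)
Line 2: ['and', 'no', 'brown'] (min_width=12, slack=1)
Line 3: ['storm', 'they'] (min_width=10, slack=3)
Line 4: ['for', 'they', 'read'] (min_width=13, slack=0)
Line 5: ['gentle', 'six'] (min_width=10, slack=3)
Line 6: ['violin', 'sand'] (min_width=11, slack=2)

Answer: |brown  purple|
|and  no brown|
|storm    they|
|for they read|
|gentle    six|
|violin sand  |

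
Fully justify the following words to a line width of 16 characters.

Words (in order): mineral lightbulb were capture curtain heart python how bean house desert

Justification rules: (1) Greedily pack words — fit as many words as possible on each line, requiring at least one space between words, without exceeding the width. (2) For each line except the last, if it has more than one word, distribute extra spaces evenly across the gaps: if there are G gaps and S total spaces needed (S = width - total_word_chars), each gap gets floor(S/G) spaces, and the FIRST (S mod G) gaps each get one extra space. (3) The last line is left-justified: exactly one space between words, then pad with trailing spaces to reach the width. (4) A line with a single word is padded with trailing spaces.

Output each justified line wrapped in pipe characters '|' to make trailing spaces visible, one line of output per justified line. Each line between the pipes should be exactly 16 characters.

Line 1: ['mineral'] (min_width=7, slack=9)
Line 2: ['lightbulb', 'were'] (min_width=14, slack=2)
Line 3: ['capture', 'curtain'] (min_width=15, slack=1)
Line 4: ['heart', 'python', 'how'] (min_width=16, slack=0)
Line 5: ['bean', 'house'] (min_width=10, slack=6)
Line 6: ['desert'] (min_width=6, slack=10)

Answer: |mineral         |
|lightbulb   were|
|capture  curtain|
|heart python how|
|bean       house|
|desert          |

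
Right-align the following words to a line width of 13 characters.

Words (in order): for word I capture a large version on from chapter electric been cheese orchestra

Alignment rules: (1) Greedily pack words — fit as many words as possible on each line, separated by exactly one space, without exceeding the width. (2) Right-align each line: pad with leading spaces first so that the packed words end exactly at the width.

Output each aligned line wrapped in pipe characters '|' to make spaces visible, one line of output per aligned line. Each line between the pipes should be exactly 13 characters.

Line 1: ['for', 'word', 'I'] (min_width=10, slack=3)
Line 2: ['capture', 'a'] (min_width=9, slack=4)
Line 3: ['large', 'version'] (min_width=13, slack=0)
Line 4: ['on', 'from'] (min_width=7, slack=6)
Line 5: ['chapter'] (min_width=7, slack=6)
Line 6: ['electric', 'been'] (min_width=13, slack=0)
Line 7: ['cheese'] (min_width=6, slack=7)
Line 8: ['orchestra'] (min_width=9, slack=4)

Answer: |   for word I|
|    capture a|
|large version|
|      on from|
|      chapter|
|electric been|
|       cheese|
|    orchestra|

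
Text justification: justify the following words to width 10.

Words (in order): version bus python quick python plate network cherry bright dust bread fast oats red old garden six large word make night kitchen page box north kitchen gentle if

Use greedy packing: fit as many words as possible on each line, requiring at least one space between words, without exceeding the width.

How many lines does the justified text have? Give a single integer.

Line 1: ['version'] (min_width=7, slack=3)
Line 2: ['bus', 'python'] (min_width=10, slack=0)
Line 3: ['quick'] (min_width=5, slack=5)
Line 4: ['python'] (min_width=6, slack=4)
Line 5: ['plate'] (min_width=5, slack=5)
Line 6: ['network'] (min_width=7, slack=3)
Line 7: ['cherry'] (min_width=6, slack=4)
Line 8: ['bright'] (min_width=6, slack=4)
Line 9: ['dust', 'bread'] (min_width=10, slack=0)
Line 10: ['fast', 'oats'] (min_width=9, slack=1)
Line 11: ['red', 'old'] (min_width=7, slack=3)
Line 12: ['garden', 'six'] (min_width=10, slack=0)
Line 13: ['large', 'word'] (min_width=10, slack=0)
Line 14: ['make', 'night'] (min_width=10, slack=0)
Line 15: ['kitchen'] (min_width=7, slack=3)
Line 16: ['page', 'box'] (min_width=8, slack=2)
Line 17: ['north'] (min_width=5, slack=5)
Line 18: ['kitchen'] (min_width=7, slack=3)
Line 19: ['gentle', 'if'] (min_width=9, slack=1)
Total lines: 19

Answer: 19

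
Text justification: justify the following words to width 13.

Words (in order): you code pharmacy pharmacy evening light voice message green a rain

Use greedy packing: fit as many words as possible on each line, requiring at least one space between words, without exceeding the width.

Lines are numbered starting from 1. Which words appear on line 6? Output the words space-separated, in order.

Line 1: ['you', 'code'] (min_width=8, slack=5)
Line 2: ['pharmacy'] (min_width=8, slack=5)
Line 3: ['pharmacy'] (min_width=8, slack=5)
Line 4: ['evening', 'light'] (min_width=13, slack=0)
Line 5: ['voice', 'message'] (min_width=13, slack=0)
Line 6: ['green', 'a', 'rain'] (min_width=12, slack=1)

Answer: green a rain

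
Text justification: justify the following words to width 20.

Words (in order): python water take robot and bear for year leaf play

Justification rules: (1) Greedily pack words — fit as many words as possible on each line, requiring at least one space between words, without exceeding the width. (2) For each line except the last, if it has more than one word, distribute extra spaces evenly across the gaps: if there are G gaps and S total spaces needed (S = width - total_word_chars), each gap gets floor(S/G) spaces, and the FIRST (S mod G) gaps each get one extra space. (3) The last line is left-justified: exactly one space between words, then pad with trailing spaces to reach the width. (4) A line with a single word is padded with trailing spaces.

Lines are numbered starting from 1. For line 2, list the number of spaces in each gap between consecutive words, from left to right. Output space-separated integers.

Line 1: ['python', 'water', 'take'] (min_width=17, slack=3)
Line 2: ['robot', 'and', 'bear', 'for'] (min_width=18, slack=2)
Line 3: ['year', 'leaf', 'play'] (min_width=14, slack=6)

Answer: 2 2 1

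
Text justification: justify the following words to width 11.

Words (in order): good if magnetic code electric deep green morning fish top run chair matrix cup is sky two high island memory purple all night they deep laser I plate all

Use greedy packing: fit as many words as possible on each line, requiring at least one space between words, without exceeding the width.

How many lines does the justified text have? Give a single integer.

Answer: 16

Derivation:
Line 1: ['good', 'if'] (min_width=7, slack=4)
Line 2: ['magnetic'] (min_width=8, slack=3)
Line 3: ['code'] (min_width=4, slack=7)
Line 4: ['electric'] (min_width=8, slack=3)
Line 5: ['deep', 'green'] (min_width=10, slack=1)
Line 6: ['morning'] (min_width=7, slack=4)
Line 7: ['fish', 'top'] (min_width=8, slack=3)
Line 8: ['run', 'chair'] (min_width=9, slack=2)
Line 9: ['matrix', 'cup'] (min_width=10, slack=1)
Line 10: ['is', 'sky', 'two'] (min_width=10, slack=1)
Line 11: ['high', 'island'] (min_width=11, slack=0)
Line 12: ['memory'] (min_width=6, slack=5)
Line 13: ['purple', 'all'] (min_width=10, slack=1)
Line 14: ['night', 'they'] (min_width=10, slack=1)
Line 15: ['deep', 'laser'] (min_width=10, slack=1)
Line 16: ['I', 'plate', 'all'] (min_width=11, slack=0)
Total lines: 16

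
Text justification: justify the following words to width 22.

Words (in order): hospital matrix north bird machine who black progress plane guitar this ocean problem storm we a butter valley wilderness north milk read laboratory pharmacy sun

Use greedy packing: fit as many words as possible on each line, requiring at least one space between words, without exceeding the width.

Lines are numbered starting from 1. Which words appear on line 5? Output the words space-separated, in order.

Line 1: ['hospital', 'matrix', 'north'] (min_width=21, slack=1)
Line 2: ['bird', 'machine', 'who', 'black'] (min_width=22, slack=0)
Line 3: ['progress', 'plane', 'guitar'] (min_width=21, slack=1)
Line 4: ['this', 'ocean', 'problem'] (min_width=18, slack=4)
Line 5: ['storm', 'we', 'a', 'butter'] (min_width=17, slack=5)
Line 6: ['valley', 'wilderness'] (min_width=17, slack=5)
Line 7: ['north', 'milk', 'read'] (min_width=15, slack=7)
Line 8: ['laboratory', 'pharmacy'] (min_width=19, slack=3)
Line 9: ['sun'] (min_width=3, slack=19)

Answer: storm we a butter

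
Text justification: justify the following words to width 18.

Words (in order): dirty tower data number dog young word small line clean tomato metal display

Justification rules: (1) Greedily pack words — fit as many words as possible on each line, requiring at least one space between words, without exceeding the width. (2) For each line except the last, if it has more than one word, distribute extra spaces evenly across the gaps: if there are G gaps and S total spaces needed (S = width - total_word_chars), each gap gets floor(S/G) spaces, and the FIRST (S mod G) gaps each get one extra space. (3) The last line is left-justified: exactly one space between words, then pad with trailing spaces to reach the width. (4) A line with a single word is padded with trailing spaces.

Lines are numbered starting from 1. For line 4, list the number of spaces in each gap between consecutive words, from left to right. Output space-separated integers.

Line 1: ['dirty', 'tower', 'data'] (min_width=16, slack=2)
Line 2: ['number', 'dog', 'young'] (min_width=16, slack=2)
Line 3: ['word', 'small', 'line'] (min_width=15, slack=3)
Line 4: ['clean', 'tomato', 'metal'] (min_width=18, slack=0)
Line 5: ['display'] (min_width=7, slack=11)

Answer: 1 1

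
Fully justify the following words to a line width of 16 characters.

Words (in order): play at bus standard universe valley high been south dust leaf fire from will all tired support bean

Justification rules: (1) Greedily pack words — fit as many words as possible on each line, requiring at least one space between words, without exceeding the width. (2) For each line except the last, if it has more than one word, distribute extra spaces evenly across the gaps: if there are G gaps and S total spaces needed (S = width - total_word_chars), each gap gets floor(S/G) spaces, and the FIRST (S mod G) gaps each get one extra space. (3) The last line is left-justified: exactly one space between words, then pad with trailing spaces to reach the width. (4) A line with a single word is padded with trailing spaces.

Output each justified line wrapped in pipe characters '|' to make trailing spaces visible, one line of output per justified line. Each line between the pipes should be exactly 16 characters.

Answer: |play    at   bus|
|standard        |
|universe  valley|
|high  been south|
|dust  leaf  fire|
|from   will  all|
|tired    support|
|bean            |

Derivation:
Line 1: ['play', 'at', 'bus'] (min_width=11, slack=5)
Line 2: ['standard'] (min_width=8, slack=8)
Line 3: ['universe', 'valley'] (min_width=15, slack=1)
Line 4: ['high', 'been', 'south'] (min_width=15, slack=1)
Line 5: ['dust', 'leaf', 'fire'] (min_width=14, slack=2)
Line 6: ['from', 'will', 'all'] (min_width=13, slack=3)
Line 7: ['tired', 'support'] (min_width=13, slack=3)
Line 8: ['bean'] (min_width=4, slack=12)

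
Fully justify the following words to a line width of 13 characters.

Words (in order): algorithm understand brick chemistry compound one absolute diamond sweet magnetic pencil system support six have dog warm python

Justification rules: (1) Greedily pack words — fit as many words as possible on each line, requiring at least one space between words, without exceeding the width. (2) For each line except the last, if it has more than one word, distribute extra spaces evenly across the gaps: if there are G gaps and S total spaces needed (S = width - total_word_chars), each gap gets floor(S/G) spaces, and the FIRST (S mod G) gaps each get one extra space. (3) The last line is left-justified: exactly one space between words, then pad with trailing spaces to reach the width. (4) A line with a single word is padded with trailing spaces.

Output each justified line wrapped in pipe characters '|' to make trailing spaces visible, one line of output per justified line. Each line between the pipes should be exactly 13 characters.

Answer: |algorithm    |
|understand   |
|brick        |
|chemistry    |
|compound  one|
|absolute     |
|diamond sweet|
|magnetic     |
|pencil system|
|support   six|
|have dog warm|
|python       |

Derivation:
Line 1: ['algorithm'] (min_width=9, slack=4)
Line 2: ['understand'] (min_width=10, slack=3)
Line 3: ['brick'] (min_width=5, slack=8)
Line 4: ['chemistry'] (min_width=9, slack=4)
Line 5: ['compound', 'one'] (min_width=12, slack=1)
Line 6: ['absolute'] (min_width=8, slack=5)
Line 7: ['diamond', 'sweet'] (min_width=13, slack=0)
Line 8: ['magnetic'] (min_width=8, slack=5)
Line 9: ['pencil', 'system'] (min_width=13, slack=0)
Line 10: ['support', 'six'] (min_width=11, slack=2)
Line 11: ['have', 'dog', 'warm'] (min_width=13, slack=0)
Line 12: ['python'] (min_width=6, slack=7)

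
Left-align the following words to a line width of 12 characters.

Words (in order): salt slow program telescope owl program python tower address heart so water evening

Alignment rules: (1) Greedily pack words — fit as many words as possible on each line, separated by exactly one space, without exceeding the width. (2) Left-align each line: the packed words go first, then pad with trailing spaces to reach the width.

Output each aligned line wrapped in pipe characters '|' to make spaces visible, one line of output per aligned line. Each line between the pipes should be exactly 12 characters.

Answer: |salt slow   |
|program     |
|telescope   |
|owl program |
|python tower|
|address     |
|heart so    |
|water       |
|evening     |

Derivation:
Line 1: ['salt', 'slow'] (min_width=9, slack=3)
Line 2: ['program'] (min_width=7, slack=5)
Line 3: ['telescope'] (min_width=9, slack=3)
Line 4: ['owl', 'program'] (min_width=11, slack=1)
Line 5: ['python', 'tower'] (min_width=12, slack=0)
Line 6: ['address'] (min_width=7, slack=5)
Line 7: ['heart', 'so'] (min_width=8, slack=4)
Line 8: ['water'] (min_width=5, slack=7)
Line 9: ['evening'] (min_width=7, slack=5)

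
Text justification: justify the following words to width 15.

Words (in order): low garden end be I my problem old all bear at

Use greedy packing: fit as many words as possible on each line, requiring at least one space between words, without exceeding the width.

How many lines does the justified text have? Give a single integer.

Line 1: ['low', 'garden', 'end'] (min_width=14, slack=1)
Line 2: ['be', 'I', 'my', 'problem'] (min_width=15, slack=0)
Line 3: ['old', 'all', 'bear', 'at'] (min_width=15, slack=0)
Total lines: 3

Answer: 3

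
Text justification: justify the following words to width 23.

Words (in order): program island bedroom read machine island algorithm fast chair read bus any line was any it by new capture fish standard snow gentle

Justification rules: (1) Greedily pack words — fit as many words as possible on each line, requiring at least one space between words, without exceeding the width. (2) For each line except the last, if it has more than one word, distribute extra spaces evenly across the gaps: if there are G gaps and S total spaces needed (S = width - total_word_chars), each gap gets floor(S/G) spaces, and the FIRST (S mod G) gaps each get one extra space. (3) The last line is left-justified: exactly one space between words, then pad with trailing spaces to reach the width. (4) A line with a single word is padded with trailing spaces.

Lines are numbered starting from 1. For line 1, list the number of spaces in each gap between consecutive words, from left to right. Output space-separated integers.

Line 1: ['program', 'island', 'bedroom'] (min_width=22, slack=1)
Line 2: ['read', 'machine', 'island'] (min_width=19, slack=4)
Line 3: ['algorithm', 'fast', 'chair'] (min_width=20, slack=3)
Line 4: ['read', 'bus', 'any', 'line', 'was'] (min_width=21, slack=2)
Line 5: ['any', 'it', 'by', 'new', 'capture'] (min_width=21, slack=2)
Line 6: ['fish', 'standard', 'snow'] (min_width=18, slack=5)
Line 7: ['gentle'] (min_width=6, slack=17)

Answer: 2 1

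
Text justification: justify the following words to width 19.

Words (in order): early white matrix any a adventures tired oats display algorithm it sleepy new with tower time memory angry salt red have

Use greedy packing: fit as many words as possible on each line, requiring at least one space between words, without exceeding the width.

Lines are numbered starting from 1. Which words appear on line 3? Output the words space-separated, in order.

Answer: tired oats display

Derivation:
Line 1: ['early', 'white', 'matrix'] (min_width=18, slack=1)
Line 2: ['any', 'a', 'adventures'] (min_width=16, slack=3)
Line 3: ['tired', 'oats', 'display'] (min_width=18, slack=1)
Line 4: ['algorithm', 'it', 'sleepy'] (min_width=19, slack=0)
Line 5: ['new', 'with', 'tower', 'time'] (min_width=19, slack=0)
Line 6: ['memory', 'angry', 'salt'] (min_width=17, slack=2)
Line 7: ['red', 'have'] (min_width=8, slack=11)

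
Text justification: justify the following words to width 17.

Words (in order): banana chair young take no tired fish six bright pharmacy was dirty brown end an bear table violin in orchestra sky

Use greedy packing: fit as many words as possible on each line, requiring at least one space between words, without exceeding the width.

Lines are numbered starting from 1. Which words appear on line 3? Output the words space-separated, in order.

Line 1: ['banana', 'chair'] (min_width=12, slack=5)
Line 2: ['young', 'take', 'no'] (min_width=13, slack=4)
Line 3: ['tired', 'fish', 'six'] (min_width=14, slack=3)
Line 4: ['bright', 'pharmacy'] (min_width=15, slack=2)
Line 5: ['was', 'dirty', 'brown'] (min_width=15, slack=2)
Line 6: ['end', 'an', 'bear', 'table'] (min_width=17, slack=0)
Line 7: ['violin', 'in'] (min_width=9, slack=8)
Line 8: ['orchestra', 'sky'] (min_width=13, slack=4)

Answer: tired fish six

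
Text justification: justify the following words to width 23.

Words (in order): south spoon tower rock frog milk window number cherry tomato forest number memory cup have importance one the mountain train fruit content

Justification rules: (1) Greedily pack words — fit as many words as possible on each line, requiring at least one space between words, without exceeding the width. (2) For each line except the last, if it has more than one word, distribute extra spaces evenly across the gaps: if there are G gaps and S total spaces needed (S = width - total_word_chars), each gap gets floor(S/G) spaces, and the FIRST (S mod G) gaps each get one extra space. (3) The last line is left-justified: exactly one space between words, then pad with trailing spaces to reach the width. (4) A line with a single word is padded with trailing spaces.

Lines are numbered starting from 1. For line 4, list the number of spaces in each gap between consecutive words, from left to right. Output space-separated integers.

Answer: 2 1 1

Derivation:
Line 1: ['south', 'spoon', 'tower', 'rock'] (min_width=22, slack=1)
Line 2: ['frog', 'milk', 'window', 'number'] (min_width=23, slack=0)
Line 3: ['cherry', 'tomato', 'forest'] (min_width=20, slack=3)
Line 4: ['number', 'memory', 'cup', 'have'] (min_width=22, slack=1)
Line 5: ['importance', 'one', 'the'] (min_width=18, slack=5)
Line 6: ['mountain', 'train', 'fruit'] (min_width=20, slack=3)
Line 7: ['content'] (min_width=7, slack=16)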